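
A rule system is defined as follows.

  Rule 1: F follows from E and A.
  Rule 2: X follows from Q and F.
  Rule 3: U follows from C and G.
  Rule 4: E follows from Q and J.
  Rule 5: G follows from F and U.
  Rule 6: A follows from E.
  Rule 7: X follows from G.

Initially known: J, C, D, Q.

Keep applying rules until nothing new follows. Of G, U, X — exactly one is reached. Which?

From Q and J, Rule 4 gives E.
E holds, so A follows (Rule 6).
E and A hold, so F follows (Rule 1).
From Q and F, Rule 2 gives X.
G would need F and U (Rule 5), but U is never established. U would need C and G (Rule 3), but G is never established.

X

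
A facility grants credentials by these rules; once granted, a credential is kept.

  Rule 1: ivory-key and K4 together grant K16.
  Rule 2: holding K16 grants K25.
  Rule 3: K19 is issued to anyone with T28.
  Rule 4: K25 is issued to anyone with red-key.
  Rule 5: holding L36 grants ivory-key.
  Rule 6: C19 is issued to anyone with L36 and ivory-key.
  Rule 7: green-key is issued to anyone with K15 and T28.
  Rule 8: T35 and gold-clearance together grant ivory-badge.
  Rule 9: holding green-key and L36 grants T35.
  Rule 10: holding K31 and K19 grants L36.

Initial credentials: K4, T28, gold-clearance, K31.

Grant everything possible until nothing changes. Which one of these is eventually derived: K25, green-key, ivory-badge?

K25

Holding T28 grants K19 (Rule 3).
Holding K31 and K19 grants L36 (Rule 10).
Holding L36 grants ivory-key (Rule 5).
Holding ivory-key and K4 grants K16 (Rule 1).
Holding K16 grants K25 (Rule 2).
ivory-badge would need T35 and gold-clearance (Rule 8), but T35 is never granted. green-key would need K15 and T28 (Rule 7), but K15 is never granted.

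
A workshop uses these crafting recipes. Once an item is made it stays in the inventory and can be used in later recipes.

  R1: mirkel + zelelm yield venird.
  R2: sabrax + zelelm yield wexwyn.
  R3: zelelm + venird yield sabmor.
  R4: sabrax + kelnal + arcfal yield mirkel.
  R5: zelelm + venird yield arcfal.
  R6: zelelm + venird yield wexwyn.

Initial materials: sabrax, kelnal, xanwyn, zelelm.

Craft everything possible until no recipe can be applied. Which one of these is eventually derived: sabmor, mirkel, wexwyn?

wexwyn

Using R2, sabrax and zelelm make wexwyn.
mirkel would need sabrax, kelnal, and arcfal (R4), but arcfal is never obtained. sabmor would need zelelm and venird (R3), but venird is never obtained.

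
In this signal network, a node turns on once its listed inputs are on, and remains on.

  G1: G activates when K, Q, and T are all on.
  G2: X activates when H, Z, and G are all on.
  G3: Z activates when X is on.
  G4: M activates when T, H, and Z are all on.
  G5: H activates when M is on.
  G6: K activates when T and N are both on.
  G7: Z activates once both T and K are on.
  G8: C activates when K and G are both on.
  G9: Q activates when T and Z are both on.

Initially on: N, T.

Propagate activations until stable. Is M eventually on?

No

M would need T, H, and Z (G4), but H never turns on.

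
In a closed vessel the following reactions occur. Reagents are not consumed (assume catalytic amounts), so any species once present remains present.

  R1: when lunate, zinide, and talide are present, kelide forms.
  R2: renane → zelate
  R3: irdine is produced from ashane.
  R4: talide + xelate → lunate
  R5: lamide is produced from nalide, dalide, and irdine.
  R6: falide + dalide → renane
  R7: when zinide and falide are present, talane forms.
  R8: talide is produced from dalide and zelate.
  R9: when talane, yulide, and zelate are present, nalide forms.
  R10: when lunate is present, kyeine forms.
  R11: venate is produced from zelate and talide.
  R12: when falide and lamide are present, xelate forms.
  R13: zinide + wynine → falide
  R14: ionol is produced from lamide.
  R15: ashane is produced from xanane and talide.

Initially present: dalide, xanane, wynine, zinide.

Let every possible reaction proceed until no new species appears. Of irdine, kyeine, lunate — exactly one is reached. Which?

zinide and wynine present → falide forms (R13).
falide and dalide present → renane forms (R6).
renane present → zelate forms (R2).
dalide and zelate present → talide forms (R8).
xanane and talide present → ashane forms (R15).
ashane present → irdine forms (R3).
lunate would need talide and xelate (R4), but xelate never forms. kyeine would need lunate (R10), but lunate never forms.

irdine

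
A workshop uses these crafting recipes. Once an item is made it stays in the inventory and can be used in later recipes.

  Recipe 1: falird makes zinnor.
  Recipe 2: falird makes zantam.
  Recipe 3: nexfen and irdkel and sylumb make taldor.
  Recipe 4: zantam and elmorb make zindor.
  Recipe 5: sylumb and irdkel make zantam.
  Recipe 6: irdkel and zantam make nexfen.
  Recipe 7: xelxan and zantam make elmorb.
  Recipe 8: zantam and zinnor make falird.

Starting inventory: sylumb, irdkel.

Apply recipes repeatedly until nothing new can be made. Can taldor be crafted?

sylumb and irdkel → zantam (Recipe 5).
irdkel and zantam → nexfen (Recipe 6).
nexfen and irdkel and sylumb → taldor (Recipe 3).

Yes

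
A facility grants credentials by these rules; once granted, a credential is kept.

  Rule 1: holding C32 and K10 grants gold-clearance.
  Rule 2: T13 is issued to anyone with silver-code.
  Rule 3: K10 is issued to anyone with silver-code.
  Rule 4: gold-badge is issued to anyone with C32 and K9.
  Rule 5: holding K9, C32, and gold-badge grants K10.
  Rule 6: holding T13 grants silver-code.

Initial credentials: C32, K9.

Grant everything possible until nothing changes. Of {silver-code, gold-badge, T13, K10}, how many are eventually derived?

2

Holding C32 and K9 grants gold-badge (Rule 4).
Holding K9, C32, and gold-badge grants K10 (Rule 5).
silver-code would need T13 (Rule 6), but T13 is never granted.
gold-badge: reached.
T13 would need silver-code (Rule 2), but silver-code is never granted.
K10: reached.
Reached: gold-badge and K10 — 2 of the 4.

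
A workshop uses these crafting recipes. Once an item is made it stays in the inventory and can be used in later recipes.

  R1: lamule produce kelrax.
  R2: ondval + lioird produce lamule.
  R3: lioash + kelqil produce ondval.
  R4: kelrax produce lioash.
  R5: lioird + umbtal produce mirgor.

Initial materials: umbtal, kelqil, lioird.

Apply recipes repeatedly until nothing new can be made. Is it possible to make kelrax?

No

kelrax would need lamule (R1), but lamule is never obtained.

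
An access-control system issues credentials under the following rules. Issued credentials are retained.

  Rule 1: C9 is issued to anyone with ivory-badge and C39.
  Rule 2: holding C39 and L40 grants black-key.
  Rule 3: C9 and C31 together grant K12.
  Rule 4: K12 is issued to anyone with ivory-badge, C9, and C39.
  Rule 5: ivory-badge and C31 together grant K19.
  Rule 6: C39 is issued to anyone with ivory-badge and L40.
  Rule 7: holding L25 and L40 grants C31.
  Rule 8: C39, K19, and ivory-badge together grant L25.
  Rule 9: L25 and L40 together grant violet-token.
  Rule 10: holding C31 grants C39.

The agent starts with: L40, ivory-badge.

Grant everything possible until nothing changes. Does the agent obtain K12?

Holding ivory-badge and L40 grants C39 (Rule 6).
Holding ivory-badge and C39 grants C9 (Rule 1).
Holding ivory-badge, C9, and C39 grants K12 (Rule 4).

Yes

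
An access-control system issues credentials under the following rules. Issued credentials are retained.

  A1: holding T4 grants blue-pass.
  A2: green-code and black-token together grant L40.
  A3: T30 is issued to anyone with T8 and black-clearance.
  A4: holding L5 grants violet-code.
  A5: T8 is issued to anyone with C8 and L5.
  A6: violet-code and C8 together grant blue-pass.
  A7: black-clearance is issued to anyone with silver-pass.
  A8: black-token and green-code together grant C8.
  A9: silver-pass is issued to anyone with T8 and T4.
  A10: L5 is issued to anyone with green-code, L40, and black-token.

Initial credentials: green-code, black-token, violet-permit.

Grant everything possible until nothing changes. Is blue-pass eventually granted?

Yes

Holding black-token and green-code grants C8 (A8).
Holding green-code and black-token grants L40 (A2).
Holding green-code, L40, and black-token grants L5 (A10).
Holding L5 grants violet-code (A4).
Holding violet-code and C8 grants blue-pass (A6).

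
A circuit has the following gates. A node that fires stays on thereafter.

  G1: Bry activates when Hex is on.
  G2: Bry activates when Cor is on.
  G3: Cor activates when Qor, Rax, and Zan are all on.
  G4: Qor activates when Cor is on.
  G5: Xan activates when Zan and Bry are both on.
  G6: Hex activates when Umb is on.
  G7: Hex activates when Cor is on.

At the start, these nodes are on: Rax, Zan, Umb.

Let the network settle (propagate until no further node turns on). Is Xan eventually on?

Yes

Umb is on, so Hex activates (G6).
G1: Hex on → Bry on.
G5: Zan and Bry on → Xan on.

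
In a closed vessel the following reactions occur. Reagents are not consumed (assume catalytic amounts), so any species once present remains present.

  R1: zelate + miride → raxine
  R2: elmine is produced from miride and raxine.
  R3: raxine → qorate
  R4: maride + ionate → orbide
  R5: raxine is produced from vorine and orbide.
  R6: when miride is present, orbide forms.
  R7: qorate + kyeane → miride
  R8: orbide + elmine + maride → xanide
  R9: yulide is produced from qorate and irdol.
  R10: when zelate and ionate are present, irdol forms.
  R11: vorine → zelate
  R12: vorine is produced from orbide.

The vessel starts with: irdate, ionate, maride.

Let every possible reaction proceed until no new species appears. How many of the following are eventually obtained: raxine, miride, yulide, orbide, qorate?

4

maride and ionate present → orbide forms (R4).
orbide present → vorine forms (R12).
vorine and orbide present → raxine forms (R5).
vorine present → zelate forms (R11).
raxine present → qorate forms (R3).
zelate and ionate present → irdol forms (R10).
qorate and irdol present → yulide forms (R9).
raxine: reached.
miride would need qorate and kyeane (R7), but kyeane never forms.
yulide: reached.
orbide: reached.
qorate: reached.
Reached: raxine, yulide, orbide, and qorate — 4 of the 5.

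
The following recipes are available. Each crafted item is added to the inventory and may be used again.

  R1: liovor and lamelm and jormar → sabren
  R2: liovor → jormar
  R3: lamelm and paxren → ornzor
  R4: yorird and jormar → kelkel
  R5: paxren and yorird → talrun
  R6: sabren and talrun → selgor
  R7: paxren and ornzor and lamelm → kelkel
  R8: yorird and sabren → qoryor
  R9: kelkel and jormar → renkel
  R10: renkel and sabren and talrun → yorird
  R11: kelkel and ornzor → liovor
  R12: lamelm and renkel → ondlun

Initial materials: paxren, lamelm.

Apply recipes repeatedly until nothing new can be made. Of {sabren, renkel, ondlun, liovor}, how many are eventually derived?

lamelm and paxren → ornzor (R3).
Using R7, paxren, ornzor, and lamelm make kelkel.
kelkel and ornzor → liovor (R11).
liovor → jormar (R2).
liovor and lamelm and jormar → sabren (R1).
Using R9, kelkel and jormar make renkel.
Using R12, lamelm and renkel make ondlun.
sabren: reached.
renkel: reached.
ondlun: reached.
liovor: reached.
All 4 are reached.

4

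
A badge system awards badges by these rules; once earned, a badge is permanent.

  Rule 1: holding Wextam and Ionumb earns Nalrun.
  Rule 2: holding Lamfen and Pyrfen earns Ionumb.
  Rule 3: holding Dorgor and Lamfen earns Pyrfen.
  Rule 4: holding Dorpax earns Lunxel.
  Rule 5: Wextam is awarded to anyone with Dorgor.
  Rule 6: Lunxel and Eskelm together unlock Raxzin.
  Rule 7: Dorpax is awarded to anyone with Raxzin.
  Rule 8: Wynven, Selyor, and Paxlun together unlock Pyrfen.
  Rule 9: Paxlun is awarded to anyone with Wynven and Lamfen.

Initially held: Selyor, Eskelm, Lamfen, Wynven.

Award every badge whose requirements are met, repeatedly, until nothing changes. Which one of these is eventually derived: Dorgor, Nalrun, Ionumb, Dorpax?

Ionumb

With Wynven and Lamfen, Paxlun is earned (Rule 9).
With Wynven, Selyor, and Paxlun, Pyrfen is earned (Rule 8).
With Lamfen and Pyrfen, Ionumb is earned (Rule 2).
Dorpax would need Raxzin (Rule 7), but Raxzin is never earned. Nalrun would need Wextam and Ionumb (Rule 1), but Wextam is never earned. No rule produces Dorgor, and it is not given.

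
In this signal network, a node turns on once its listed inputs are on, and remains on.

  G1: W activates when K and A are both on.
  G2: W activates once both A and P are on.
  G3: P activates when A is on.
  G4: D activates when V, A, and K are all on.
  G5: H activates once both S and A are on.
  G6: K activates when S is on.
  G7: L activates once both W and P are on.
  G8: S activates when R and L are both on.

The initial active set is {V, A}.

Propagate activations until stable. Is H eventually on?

H would need S and A (G5), but S never turns on.

No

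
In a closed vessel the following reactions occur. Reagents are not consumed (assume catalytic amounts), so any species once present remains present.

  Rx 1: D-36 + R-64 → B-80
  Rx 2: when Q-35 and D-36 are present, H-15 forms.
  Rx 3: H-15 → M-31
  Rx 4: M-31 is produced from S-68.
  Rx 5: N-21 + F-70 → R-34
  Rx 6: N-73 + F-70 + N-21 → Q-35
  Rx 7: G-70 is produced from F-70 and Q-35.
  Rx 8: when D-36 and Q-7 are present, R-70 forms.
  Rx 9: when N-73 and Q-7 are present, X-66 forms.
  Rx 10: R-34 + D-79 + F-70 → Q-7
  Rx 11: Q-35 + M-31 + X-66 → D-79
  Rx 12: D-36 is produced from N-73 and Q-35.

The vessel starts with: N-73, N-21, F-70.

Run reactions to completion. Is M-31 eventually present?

N-73, F-70, and N-21 present → Q-35 forms (Rx 6).
N-73 and Q-35 present → D-36 forms (Rx 12).
Q-35 and D-36 present → H-15 forms (Rx 2).
H-15 present → M-31 forms (Rx 3).

Yes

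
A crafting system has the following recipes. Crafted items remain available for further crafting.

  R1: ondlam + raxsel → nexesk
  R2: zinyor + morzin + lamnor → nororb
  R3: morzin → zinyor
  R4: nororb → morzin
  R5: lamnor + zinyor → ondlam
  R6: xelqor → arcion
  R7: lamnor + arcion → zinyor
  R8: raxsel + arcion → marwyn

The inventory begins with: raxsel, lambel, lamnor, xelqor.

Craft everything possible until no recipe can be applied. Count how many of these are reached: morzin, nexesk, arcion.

2

xelqor → arcion (R6).
lamnor + arcion → zinyor (R7).
lamnor + zinyor → ondlam (R5).
ondlam + raxsel → nexesk (R1).
morzin would need nororb (R4), but nororb is never obtained.
nexesk: reached.
arcion: reached.
Reached: nexesk and arcion — 2 of the 3.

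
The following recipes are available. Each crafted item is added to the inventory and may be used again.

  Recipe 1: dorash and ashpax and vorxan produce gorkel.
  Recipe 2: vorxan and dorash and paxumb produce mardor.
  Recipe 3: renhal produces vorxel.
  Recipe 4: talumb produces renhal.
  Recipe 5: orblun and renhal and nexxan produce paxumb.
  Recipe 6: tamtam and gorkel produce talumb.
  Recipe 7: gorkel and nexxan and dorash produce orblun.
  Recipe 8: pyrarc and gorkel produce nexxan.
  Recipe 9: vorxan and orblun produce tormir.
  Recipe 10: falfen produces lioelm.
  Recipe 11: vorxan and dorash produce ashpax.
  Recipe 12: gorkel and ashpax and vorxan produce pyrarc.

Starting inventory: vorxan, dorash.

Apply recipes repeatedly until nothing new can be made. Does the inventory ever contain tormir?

Yes

vorxan and dorash → ashpax (Recipe 11).
Using Recipe 1, dorash, ashpax, and vorxan make gorkel.
gorkel and ashpax and vorxan → pyrarc (Recipe 12).
Using Recipe 8, pyrarc and gorkel make nexxan.
Using Recipe 7, gorkel, nexxan, and dorash make orblun.
vorxan and orblun → tormir (Recipe 9).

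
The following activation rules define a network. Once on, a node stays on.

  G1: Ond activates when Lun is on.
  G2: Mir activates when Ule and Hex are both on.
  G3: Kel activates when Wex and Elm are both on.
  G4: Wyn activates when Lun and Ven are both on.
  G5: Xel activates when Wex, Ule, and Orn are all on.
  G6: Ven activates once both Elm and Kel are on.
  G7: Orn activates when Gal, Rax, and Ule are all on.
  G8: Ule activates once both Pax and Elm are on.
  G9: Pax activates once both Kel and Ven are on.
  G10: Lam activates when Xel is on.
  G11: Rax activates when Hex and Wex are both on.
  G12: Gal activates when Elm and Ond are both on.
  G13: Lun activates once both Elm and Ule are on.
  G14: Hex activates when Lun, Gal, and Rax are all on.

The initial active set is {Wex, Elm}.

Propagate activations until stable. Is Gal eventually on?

Wex and Elm are on, so Kel activates (G3).
Elm and Kel are on, so Ven activates (G6).
Kel and Ven are on, so Pax activates (G9).
G8: Pax and Elm on → Ule on.
G13: Elm and Ule on → Lun on.
Lun is on, so Ond activates (G1).
Elm and Ond are on, so Gal activates (G12).

Yes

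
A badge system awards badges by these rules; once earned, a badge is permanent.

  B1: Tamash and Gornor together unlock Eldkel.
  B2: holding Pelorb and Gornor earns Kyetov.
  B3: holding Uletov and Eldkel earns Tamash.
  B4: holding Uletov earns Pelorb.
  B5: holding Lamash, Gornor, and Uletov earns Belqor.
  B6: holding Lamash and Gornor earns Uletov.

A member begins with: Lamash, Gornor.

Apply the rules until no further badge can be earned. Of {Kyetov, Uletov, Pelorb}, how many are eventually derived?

With Lamash and Gornor, Uletov is earned (B6).
With Uletov, Pelorb is earned (B4).
With Pelorb and Gornor, Kyetov is earned (B2).
Kyetov: reached.
Uletov: reached.
Pelorb: reached.
All 3 are reached.

3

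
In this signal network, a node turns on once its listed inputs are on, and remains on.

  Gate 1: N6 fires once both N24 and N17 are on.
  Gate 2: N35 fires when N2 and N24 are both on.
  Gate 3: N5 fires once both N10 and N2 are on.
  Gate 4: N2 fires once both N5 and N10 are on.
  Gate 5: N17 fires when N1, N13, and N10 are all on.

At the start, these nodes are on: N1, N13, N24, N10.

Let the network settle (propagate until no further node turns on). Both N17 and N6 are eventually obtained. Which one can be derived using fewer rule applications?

N17

N17: N1, N13, and N10 are on, so N17 fires (Gate 5). [1 rule application]
N6: N1, N13, and N10 are on, so N17 fires (Gate 5). Gate 1: N24 and N17 on → N6 on. [2 rule applications]
N17 needs fewer.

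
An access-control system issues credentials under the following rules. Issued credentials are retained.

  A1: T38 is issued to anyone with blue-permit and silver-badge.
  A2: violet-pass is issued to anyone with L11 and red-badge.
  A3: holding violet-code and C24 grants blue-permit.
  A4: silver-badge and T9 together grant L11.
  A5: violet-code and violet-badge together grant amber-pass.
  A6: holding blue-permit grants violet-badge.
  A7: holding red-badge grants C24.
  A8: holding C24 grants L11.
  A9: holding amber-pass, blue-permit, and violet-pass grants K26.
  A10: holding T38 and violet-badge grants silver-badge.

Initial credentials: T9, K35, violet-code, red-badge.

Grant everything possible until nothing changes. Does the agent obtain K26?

Yes

Holding red-badge grants C24 (A7).
Holding C24 grants L11 (A8).
Holding violet-code and C24 grants blue-permit (A3).
Holding blue-permit grants violet-badge (A6).
Holding L11 and red-badge grants violet-pass (A2).
Holding violet-code and violet-badge grants amber-pass (A5).
Holding amber-pass, blue-permit, and violet-pass grants K26 (A9).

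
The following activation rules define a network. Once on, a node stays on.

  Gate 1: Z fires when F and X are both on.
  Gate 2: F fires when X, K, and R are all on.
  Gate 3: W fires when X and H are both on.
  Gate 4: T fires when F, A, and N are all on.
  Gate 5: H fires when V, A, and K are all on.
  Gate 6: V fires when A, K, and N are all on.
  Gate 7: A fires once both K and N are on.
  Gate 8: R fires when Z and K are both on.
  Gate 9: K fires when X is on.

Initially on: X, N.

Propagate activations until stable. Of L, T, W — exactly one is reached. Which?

Gate 9: X on → K on.
Gate 7: K and N on → A on.
Gate 6: A, K, and N on → V on.
Gate 5: V, A, and K on → H on.
X and H are on, so W fires (Gate 3).
No rule produces L, and it is not given. T would need F, A, and N (Gate 4), but F never turns on.

W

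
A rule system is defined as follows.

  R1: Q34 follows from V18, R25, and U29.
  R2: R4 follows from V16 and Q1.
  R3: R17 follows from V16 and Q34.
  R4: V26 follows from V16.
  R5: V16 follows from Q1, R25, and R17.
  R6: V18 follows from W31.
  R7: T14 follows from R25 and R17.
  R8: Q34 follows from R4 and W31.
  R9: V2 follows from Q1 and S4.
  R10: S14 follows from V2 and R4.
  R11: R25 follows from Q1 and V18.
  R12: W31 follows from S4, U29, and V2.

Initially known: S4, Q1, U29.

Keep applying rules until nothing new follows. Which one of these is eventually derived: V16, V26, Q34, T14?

Q1 and S4 hold, so V2 follows (R9).
From S4, U29, and V2, R12 gives W31.
W31 holds, so V18 follows (R6).
From Q1 and V18, R11 gives R25.
From V18, R25, and U29, R1 gives Q34.
V16 would need Q1, R25, and R17 (R5), but R17 is never established. T14 would need R25 and R17 (R7), but R17 is never established. V26 would need V16 (R4), but V16 is never established.

Q34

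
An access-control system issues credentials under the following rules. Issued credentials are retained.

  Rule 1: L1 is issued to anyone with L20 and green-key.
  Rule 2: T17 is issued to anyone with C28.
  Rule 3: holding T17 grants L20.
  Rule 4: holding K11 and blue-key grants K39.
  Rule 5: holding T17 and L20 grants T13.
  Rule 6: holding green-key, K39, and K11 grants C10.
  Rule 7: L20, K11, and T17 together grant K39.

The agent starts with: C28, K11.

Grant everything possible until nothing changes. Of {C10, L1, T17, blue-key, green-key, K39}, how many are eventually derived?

2

Holding C28 grants T17 (Rule 2).
Holding T17 grants L20 (Rule 3).
Holding L20, K11, and T17 grants K39 (Rule 7).
C10 would need green-key, K39, and K11 (Rule 6), but green-key is never granted.
L1 would need L20 and green-key (Rule 1), but green-key is never granted.
T17: reached.
No rule produces blue-key, and it is not given.
No rule produces green-key, and it is not given.
K39: reached.
Reached: T17 and K39 — 2 of the 6.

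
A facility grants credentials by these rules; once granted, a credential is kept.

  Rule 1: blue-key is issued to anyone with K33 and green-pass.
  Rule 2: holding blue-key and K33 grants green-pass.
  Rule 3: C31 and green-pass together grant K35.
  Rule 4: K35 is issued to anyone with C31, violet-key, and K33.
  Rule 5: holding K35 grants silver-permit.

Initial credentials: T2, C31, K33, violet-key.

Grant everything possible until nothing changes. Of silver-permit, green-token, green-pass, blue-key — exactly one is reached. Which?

silver-permit

Holding C31, violet-key, and K33 grants K35 (Rule 4).
Holding K35 grants silver-permit (Rule 5).
green-pass would need blue-key and K33 (Rule 2), but blue-key is never granted. blue-key would need K33 and green-pass (Rule 1), but green-pass is never granted. No rule produces green-token, and it is not given.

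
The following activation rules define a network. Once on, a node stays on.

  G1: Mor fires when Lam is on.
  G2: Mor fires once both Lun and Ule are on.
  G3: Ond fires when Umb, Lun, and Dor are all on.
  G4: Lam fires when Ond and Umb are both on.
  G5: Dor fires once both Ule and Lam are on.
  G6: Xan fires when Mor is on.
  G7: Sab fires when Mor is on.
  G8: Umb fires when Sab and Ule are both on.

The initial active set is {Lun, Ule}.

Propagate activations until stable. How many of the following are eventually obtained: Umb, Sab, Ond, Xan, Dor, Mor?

4

G2: Lun and Ule on → Mor on.
Mor is on, so Xan fires (G6).
Mor is on, so Sab fires (G7).
Sab and Ule are on, so Umb fires (G8).
Umb: reached.
Sab: reached.
Ond would need Umb, Lun, and Dor (G3), but Dor never turns on.
Xan: reached.
Dor would need Ule and Lam (G5), but Lam never turns on.
Mor: reached.
Reached: Umb, Sab, Xan, and Mor — 4 of the 6.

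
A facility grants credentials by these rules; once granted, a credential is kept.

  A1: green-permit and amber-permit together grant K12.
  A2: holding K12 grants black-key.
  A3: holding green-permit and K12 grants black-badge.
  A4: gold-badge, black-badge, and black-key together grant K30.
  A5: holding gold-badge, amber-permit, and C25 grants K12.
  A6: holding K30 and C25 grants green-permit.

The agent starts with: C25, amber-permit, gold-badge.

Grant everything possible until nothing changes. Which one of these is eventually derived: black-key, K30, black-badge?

Holding gold-badge, amber-permit, and C25 grants K12 (A5).
Holding K12 grants black-key (A2).
black-badge would need green-permit and K12 (A3), but green-permit is never granted. K30 would need gold-badge, black-badge, and black-key (A4), but black-badge is never granted.

black-key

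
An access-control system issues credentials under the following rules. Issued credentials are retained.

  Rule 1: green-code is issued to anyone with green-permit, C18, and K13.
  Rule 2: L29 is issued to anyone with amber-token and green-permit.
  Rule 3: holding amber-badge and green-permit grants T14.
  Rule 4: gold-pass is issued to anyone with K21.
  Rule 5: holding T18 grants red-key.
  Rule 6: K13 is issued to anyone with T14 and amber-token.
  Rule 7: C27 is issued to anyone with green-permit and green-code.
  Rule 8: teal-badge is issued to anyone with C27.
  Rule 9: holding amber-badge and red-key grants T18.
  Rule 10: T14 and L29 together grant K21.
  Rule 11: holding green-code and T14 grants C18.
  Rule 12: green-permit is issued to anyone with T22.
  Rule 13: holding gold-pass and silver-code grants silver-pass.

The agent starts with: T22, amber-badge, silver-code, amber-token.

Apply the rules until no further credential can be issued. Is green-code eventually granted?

No

green-code would need green-permit, C18, and K13 (Rule 1), but C18 is never granted.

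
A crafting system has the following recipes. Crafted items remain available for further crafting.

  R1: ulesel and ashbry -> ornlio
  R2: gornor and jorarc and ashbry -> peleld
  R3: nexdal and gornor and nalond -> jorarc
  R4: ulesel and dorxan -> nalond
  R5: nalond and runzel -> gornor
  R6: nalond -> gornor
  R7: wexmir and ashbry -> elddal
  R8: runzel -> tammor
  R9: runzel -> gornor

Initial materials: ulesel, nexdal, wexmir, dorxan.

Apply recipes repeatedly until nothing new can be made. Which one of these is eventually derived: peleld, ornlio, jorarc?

jorarc

Using R4, ulesel and dorxan make nalond.
Using R6, nalond makes gornor.
Using R3, nexdal, gornor, and nalond make jorarc.
ornlio would need ulesel and ashbry (R1), but ashbry is never obtained. peleld would need gornor, jorarc, and ashbry (R2), but ashbry is never obtained.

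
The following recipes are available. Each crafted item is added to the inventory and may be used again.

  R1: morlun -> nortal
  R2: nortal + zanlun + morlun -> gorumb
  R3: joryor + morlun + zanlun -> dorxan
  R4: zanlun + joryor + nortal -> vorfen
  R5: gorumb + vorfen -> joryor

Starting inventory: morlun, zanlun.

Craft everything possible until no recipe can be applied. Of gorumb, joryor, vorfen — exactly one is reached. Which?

Using R1, morlun makes nortal.
Using R2, nortal, zanlun, and morlun make gorumb.
joryor would need gorumb and vorfen (R5), but vorfen is never obtained. vorfen would need zanlun, joryor, and nortal (R4), but joryor is never obtained.

gorumb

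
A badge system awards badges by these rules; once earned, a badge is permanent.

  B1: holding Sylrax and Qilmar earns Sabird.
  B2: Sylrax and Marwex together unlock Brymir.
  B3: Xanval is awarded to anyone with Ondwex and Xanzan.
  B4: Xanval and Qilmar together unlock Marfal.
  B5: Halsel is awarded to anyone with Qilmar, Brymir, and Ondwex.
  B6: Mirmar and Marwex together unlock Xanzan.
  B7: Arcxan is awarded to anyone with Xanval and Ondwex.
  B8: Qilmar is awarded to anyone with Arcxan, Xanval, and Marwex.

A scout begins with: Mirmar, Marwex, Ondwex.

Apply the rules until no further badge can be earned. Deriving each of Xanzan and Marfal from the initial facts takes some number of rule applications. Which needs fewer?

Xanzan: With Mirmar and Marwex, Xanzan is earned (B6). [1 rule application]
Marfal: With Mirmar and Marwex, Xanzan is earned (B6). With Ondwex and Xanzan, Xanval is earned (B3). With Xanval and Ondwex, Arcxan is earned (B7). With Arcxan, Xanval, and Marwex, Qilmar is earned (B8). With Xanval and Qilmar, Marfal is earned (B4). [5 rule applications]
Xanzan needs fewer.

Xanzan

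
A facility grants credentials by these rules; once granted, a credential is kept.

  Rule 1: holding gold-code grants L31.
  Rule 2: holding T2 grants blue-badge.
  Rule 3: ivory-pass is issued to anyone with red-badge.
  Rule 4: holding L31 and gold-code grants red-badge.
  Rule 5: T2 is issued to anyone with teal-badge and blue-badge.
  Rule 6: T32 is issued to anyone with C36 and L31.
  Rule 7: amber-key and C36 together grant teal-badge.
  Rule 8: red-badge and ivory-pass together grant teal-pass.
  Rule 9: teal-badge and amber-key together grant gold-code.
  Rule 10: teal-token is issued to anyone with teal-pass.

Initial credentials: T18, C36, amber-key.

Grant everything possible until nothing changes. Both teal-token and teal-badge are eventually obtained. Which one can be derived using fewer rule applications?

teal-badge: Holding amber-key and C36 grants teal-badge (Rule 7). [1 rule application]
teal-token: Holding amber-key and C36 grants teal-badge (Rule 7). Holding teal-badge and amber-key grants gold-code (Rule 9). Holding gold-code grants L31 (Rule 1). Holding L31 and gold-code grants red-badge (Rule 4). Holding red-badge grants ivory-pass (Rule 3). Holding red-badge and ivory-pass grants teal-pass (Rule 8). Holding teal-pass grants teal-token (Rule 10). [7 rule applications]
teal-badge needs fewer.

teal-badge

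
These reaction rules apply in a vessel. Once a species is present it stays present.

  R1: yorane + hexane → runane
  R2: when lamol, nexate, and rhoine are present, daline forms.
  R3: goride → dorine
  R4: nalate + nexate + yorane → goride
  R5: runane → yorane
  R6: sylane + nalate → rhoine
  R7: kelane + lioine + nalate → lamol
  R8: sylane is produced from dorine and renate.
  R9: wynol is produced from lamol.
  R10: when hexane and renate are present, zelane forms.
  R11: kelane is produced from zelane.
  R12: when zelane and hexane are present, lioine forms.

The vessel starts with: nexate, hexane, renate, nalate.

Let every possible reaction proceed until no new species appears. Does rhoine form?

rhoine would need sylane and nalate (R6), but sylane never forms.

No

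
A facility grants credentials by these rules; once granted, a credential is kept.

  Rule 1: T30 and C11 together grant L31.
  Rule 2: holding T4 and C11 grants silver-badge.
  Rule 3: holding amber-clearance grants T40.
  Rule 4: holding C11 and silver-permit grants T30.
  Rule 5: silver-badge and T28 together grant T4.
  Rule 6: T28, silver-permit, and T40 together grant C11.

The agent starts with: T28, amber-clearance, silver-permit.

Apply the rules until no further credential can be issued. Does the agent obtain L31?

Yes

Holding amber-clearance grants T40 (Rule 3).
Holding T28, silver-permit, and T40 grants C11 (Rule 6).
Holding C11 and silver-permit grants T30 (Rule 4).
Holding T30 and C11 grants L31 (Rule 1).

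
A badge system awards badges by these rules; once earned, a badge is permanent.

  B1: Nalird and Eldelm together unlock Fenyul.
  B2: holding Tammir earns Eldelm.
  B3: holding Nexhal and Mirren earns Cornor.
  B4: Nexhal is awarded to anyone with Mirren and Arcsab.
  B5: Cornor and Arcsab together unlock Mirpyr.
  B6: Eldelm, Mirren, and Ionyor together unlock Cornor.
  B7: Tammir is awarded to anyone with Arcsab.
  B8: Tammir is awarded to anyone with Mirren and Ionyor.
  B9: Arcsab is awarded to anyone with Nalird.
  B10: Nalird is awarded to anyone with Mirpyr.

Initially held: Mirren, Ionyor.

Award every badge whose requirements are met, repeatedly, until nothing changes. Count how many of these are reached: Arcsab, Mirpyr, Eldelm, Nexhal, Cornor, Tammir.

With Mirren and Ionyor, Tammir is earned (B8).
With Tammir, Eldelm is earned (B2).
With Eldelm, Mirren, and Ionyor, Cornor is earned (B6).
Arcsab would need Nalird (B9), but Nalird is never earned.
Mirpyr would need Cornor and Arcsab (B5), but Arcsab is never earned.
Eldelm: reached.
Nexhal would need Mirren and Arcsab (B4), but Arcsab is never earned.
Cornor: reached.
Tammir: reached.
Reached: Eldelm, Cornor, and Tammir — 3 of the 6.

3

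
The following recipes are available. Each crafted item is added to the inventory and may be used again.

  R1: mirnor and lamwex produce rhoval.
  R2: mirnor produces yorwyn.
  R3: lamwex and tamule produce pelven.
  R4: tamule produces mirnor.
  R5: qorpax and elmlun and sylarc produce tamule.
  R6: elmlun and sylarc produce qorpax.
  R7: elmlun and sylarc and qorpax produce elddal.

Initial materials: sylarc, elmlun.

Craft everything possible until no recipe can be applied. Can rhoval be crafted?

No

rhoval would need mirnor and lamwex (R1), but lamwex is never obtained.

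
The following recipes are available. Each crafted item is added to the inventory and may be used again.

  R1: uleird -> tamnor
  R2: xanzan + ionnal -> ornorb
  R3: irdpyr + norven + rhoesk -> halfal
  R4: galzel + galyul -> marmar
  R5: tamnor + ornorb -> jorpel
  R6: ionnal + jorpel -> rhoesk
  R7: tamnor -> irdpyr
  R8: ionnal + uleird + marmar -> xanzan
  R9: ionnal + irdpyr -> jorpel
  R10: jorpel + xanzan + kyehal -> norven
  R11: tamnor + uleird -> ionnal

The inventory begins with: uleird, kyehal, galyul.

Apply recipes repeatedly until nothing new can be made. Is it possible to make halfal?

halfal would need irdpyr, norven, and rhoesk (R3), but norven is never obtained.

No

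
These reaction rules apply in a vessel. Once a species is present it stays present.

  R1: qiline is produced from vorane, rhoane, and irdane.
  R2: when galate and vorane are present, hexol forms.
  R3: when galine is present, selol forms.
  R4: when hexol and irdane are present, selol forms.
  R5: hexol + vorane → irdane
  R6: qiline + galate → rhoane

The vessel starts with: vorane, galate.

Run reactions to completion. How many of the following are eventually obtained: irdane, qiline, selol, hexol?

3

galate and vorane present → hexol forms (R2).
hexol and vorane present → irdane forms (R5).
hexol and irdane present → selol forms (R4).
irdane: reached.
qiline would need vorane, rhoane, and irdane (R1), but rhoane never forms.
selol: reached.
hexol: reached.
Reached: irdane, selol, and hexol — 3 of the 4.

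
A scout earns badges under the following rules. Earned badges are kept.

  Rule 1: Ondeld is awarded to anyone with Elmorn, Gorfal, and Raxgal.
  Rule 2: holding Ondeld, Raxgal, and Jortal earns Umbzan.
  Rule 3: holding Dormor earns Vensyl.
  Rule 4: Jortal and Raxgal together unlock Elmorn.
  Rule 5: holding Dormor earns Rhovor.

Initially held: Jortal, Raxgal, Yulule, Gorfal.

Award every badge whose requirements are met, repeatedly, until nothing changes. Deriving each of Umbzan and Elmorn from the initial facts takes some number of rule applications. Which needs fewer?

Elmorn: With Jortal and Raxgal, Elmorn is earned (Rule 4). [1 rule application]
Umbzan: With Jortal and Raxgal, Elmorn is earned (Rule 4). With Elmorn, Gorfal, and Raxgal, Ondeld is earned (Rule 1). With Ondeld, Raxgal, and Jortal, Umbzan is earned (Rule 2). [3 rule applications]
Elmorn needs fewer.

Elmorn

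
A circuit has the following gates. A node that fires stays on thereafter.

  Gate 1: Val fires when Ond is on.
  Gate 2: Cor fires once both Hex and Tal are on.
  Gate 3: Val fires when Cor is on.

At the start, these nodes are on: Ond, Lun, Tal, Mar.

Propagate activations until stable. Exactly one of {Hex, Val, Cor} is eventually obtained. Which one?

Val

Ond is on, so Val fires (Gate 1).
Cor would need Hex and Tal (Gate 2), but Hex never turns on. No rule produces Hex, and it is not given.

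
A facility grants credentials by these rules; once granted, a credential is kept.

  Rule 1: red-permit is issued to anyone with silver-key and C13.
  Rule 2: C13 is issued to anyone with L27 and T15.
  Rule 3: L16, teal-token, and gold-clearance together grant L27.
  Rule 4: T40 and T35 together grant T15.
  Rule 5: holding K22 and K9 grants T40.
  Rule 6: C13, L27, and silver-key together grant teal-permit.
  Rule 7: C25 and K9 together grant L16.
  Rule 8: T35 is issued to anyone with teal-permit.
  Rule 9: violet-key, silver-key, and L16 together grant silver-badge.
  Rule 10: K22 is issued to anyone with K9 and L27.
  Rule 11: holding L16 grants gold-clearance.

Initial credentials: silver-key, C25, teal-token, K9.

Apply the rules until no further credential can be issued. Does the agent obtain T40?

Holding C25 and K9 grants L16 (Rule 7).
Holding L16 grants gold-clearance (Rule 11).
Holding L16, teal-token, and gold-clearance grants L27 (Rule 3).
Holding K9 and L27 grants K22 (Rule 10).
Holding K22 and K9 grants T40 (Rule 5).

Yes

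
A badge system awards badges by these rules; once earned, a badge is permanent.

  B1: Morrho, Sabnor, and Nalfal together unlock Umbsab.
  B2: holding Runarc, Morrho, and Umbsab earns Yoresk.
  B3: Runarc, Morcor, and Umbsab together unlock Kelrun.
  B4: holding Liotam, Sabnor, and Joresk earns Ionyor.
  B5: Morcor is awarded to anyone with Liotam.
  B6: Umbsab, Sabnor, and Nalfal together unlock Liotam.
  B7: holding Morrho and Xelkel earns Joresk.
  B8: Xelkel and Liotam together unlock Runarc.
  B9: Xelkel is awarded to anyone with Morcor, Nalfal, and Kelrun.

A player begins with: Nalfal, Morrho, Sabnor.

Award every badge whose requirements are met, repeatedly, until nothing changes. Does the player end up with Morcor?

Yes

With Morrho, Sabnor, and Nalfal, Umbsab is earned (B1).
With Umbsab, Sabnor, and Nalfal, Liotam is earned (B6).
With Liotam, Morcor is earned (B5).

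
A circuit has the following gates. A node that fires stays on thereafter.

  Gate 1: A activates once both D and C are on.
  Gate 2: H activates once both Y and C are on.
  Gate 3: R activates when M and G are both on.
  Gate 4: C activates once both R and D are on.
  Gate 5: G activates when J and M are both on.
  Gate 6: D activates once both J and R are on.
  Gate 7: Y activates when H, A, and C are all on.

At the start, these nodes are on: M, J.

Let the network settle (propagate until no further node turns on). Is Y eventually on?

Y would need H, A, and C (Gate 7), but H never turns on.

No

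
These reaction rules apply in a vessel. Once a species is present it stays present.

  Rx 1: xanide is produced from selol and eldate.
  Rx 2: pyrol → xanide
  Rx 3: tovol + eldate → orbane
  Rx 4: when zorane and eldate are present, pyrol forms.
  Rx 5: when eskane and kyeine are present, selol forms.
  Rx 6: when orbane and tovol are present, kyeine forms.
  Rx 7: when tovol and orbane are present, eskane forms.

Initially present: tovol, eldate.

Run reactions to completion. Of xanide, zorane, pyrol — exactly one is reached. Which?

xanide

tovol and eldate present → orbane forms (Rx 3).
tovol and orbane present → eskane forms (Rx 7).
orbane and tovol present → kyeine forms (Rx 6).
eskane and kyeine present → selol forms (Rx 5).
selol and eldate present → xanide forms (Rx 1).
pyrol would need zorane and eldate (Rx 4), but zorane never forms. No rule produces zorane, and it is not given.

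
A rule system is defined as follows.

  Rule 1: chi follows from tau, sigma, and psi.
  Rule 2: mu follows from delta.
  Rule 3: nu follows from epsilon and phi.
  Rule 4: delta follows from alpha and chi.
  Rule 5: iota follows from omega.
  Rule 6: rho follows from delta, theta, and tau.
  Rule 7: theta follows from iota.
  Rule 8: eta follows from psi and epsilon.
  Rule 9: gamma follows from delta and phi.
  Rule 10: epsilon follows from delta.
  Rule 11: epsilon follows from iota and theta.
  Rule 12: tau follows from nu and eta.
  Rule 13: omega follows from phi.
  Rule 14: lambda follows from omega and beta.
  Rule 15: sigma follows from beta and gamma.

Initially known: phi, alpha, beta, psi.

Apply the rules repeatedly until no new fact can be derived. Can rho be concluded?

rho would need delta, theta, and tau (Rule 6), but delta is never established.

No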